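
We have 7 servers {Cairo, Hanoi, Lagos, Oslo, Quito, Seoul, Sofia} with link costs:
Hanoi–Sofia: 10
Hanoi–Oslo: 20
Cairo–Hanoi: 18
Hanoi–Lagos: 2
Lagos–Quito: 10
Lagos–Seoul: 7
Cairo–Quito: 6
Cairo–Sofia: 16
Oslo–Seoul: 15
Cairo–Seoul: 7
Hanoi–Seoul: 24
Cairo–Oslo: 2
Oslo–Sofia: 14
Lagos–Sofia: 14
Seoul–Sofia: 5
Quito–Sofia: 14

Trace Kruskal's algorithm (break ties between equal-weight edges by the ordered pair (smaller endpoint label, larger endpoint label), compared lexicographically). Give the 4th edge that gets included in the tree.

Sort edges by weight, then run Kruskal:
Cairo–Oslo (2): add — endpoints in different components.
Hanoi–Lagos (2): add — endpoints in different components.
Seoul–Sofia (5): add — endpoints in different components.
Cairo–Quito (6): add — endpoints in different components.
Cairo–Seoul (7): add — endpoints in different components.
Lagos–Seoul (7): add — endpoints in different components.
The 4th edge added is Cairo–Quito.

Cairo-Quito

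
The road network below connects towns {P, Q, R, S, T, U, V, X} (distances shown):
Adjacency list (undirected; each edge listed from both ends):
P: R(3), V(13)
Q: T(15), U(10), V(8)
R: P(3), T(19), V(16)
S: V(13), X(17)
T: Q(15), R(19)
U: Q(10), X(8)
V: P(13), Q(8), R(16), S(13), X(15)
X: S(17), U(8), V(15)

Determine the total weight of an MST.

70

Kruskal's algorithm — process edges by increasing weight (ties by edge label):
P-R (3): add — endpoints in different components.
Q-V (8): add — endpoints in different components.
U-X (8): add — endpoints in different components.
Q-U (10): add — endpoints in different components.
P-V (13): add — endpoints in different components.
S-V (13): add — endpoints in different components.
Q-T (15): add — endpoints in different components.
MST edges: P-R, Q-V, U-X, Q-U, P-V, S-V, Q-T; total weight 3+8+8+10+13+13+15 = 70.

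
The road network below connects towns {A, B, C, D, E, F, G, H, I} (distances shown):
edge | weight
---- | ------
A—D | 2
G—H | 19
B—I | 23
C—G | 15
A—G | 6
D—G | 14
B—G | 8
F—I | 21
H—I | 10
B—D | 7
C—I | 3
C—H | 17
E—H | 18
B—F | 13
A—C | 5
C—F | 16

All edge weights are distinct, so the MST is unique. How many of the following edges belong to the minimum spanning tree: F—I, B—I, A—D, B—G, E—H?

Kruskal's algorithm — process edges by increasing weight (ties by edge label):
A—D (2): add — endpoints in different components.
C—I (3): add — endpoints in different components.
A—C (5): add — endpoints in different components.
A—G (6): add — endpoints in different components.
B—D (7): add — endpoints in different components.
B—G (8): skip — B and G already connected.
H—I (10): add — endpoints in different components.
B—F (13): add — endpoints in different components.
D—G (14): skip — D and G already connected.
C—G (15): skip — C and G already connected.
C—F (16): skip — C and F already connected.
C—H (17): skip — C and H already connected.
E—H (18): add — endpoints in different components.
MST edge set: {A—D, C—I, A—C, A—G, B—D, H—I, B—F, E—H}.
Of the listed edges, {A—D, E—H} are in the MST → 2.

2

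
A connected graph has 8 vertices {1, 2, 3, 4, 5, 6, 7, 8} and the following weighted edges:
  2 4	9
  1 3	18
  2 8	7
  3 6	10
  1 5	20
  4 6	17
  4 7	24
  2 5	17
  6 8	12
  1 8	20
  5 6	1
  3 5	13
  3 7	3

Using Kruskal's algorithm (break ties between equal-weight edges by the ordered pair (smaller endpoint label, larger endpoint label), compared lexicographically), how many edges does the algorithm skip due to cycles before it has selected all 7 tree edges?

Kruskal: consider edges lightest-first.
5 6 (1): add — endpoints in different components.
3 7 (3): add — endpoints in different components.
2 8 (7): add — endpoints in different components.
2 4 (9): add — endpoints in different components.
3 6 (10): add — endpoints in different components.
6 8 (12): add — endpoints in different components.
3 5 (13): skip — 3 and 5 already connected.
2 5 (17): skip — 2 and 5 already connected.
4 6 (17): skip — 4 and 6 already connected.
1 3 (18): add — endpoints in different components.
Edges rejected before the tree was complete: 3.

3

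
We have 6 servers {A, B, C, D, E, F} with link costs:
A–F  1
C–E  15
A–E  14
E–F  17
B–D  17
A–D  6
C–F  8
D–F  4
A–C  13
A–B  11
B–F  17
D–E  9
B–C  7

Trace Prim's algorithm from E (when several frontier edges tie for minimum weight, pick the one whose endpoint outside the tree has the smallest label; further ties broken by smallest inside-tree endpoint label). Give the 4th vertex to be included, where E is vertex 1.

A

Prim's algorithm from E:
Step 1: frontier [D–E 9, A–E 14, C–E 15, E–F 17] → take D–E (9); add D.
Step 2: frontier [D–F 4, A–D 6, B–D 17, A–E 14, C–E 15, E–F 17] → take D–F (4); add F.
Step 3: frontier [A–D 6, B–D 17, A–E 14, C–E 15, A–F 1, C–F 8, B–F 17] → take A–F (1); add A.
Step 4: frontier [A–B 11, A–C 13, B–D 17, C–E 15, C–F 8, B–F 17] → take C–F (8); add C.
Step 5: frontier [A–B 11, B–C 7, B–D 17, B–F 17] → take B–C (7); add B.
Vertex order: E, D, F, A, C, B. The 4th vertex is A.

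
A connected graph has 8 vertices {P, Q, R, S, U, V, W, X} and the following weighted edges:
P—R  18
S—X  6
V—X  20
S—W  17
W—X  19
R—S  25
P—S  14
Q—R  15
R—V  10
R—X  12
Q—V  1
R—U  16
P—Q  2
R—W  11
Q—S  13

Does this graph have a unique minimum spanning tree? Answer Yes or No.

Sort edges by weight, then run Kruskal:
Q—V (1): add — endpoints in different components.
P—Q (2): add — endpoints in different components.
S—X (6): add — endpoints in different components.
R—V (10): add — endpoints in different components.
R—W (11): add — endpoints in different components.
R—X (12): add — endpoints in different components.
Q—S (13): skip — S and Q already connected.
P—S (14): skip — P and S already connected.
Q—R (15): skip — R and Q already connected.
R—U (16): add — endpoints in different components.
Every non-tree edge has weight strictly greater than the heaviest edge on the tree path between its endpoints, so the MST is unique.

Yes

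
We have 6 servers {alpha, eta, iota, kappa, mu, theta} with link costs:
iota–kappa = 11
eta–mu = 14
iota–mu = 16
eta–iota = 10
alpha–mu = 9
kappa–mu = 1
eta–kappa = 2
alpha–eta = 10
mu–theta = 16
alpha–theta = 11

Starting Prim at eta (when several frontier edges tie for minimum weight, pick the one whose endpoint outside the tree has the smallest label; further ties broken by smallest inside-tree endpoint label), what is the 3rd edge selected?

Prim, starting at eta.
Step 1: cheapest edge leaving the tree is eta–kappa (2); add kappa.
Step 2: cheapest edge leaving the tree is kappa–mu (1); add mu.
Step 3: cheapest edge leaving the tree is alpha–mu (9); add alpha.
Step 4: cheapest edge leaving the tree is eta–iota (10); add iota.
Step 5: cheapest edge leaving the tree is alpha–theta (11); add theta.
The 3rd edge added is alpha–mu.

alpha-mu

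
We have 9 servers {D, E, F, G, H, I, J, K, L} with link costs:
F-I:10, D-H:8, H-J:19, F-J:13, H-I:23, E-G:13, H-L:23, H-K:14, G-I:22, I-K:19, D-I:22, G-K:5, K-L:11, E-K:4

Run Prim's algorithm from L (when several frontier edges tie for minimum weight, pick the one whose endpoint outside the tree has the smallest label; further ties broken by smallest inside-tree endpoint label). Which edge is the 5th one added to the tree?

Grow the tree from L using Prim:
Step 1: frontier [K-L 11, H-L 23] → take K-L (11); add K.
Step 2: frontier [E-K 4, G-K 5, H-K 14, I-K 19, H-L 23] → take E-K (4); add E.
Step 3: frontier [E-G 13, G-K 5, H-K 14, I-K 19, H-L 23] → take G-K (5); add G.
Step 4: frontier [G-I 22, H-K 14, I-K 19, H-L 23] → take H-K (14); add H.
Step 5: frontier [G-I 22, D-H 8, H-J 19, H-I 23, I-K 19] → take D-H (8); add D.
Step 6: frontier [D-I 22, G-I 22, H-J 19, H-I 23, I-K 19] → take I-K (19); add I.
Step 7: frontier [H-J 19, F-I 10] → take F-I (10); add F.
Step 8: frontier [F-J 13, H-J 19] → take F-J (13); add J.
The 5th edge added is D-H.

D-H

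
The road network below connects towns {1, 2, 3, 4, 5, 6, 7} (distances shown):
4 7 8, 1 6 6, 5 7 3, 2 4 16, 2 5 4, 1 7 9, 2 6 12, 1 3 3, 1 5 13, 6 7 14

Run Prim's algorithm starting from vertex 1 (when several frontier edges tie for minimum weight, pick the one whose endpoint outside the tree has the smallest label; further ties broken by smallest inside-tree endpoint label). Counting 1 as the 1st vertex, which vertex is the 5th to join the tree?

5

Prim's algorithm from 1:
Step 1: cheapest edge leaving the tree is 1 3 (3); add 3.
Step 2: cheapest edge leaving the tree is 1 6 (6); add 6.
Step 3: cheapest edge leaving the tree is 1 7 (9); add 7.
Step 4: cheapest edge leaving the tree is 5 7 (3); add 5.
Step 5: cheapest edge leaving the tree is 2 5 (4); add 2.
Step 6: cheapest edge leaving the tree is 4 7 (8); add 4.
Vertex order: 1, 3, 6, 7, 5, 2, 4. The 5th vertex is 5.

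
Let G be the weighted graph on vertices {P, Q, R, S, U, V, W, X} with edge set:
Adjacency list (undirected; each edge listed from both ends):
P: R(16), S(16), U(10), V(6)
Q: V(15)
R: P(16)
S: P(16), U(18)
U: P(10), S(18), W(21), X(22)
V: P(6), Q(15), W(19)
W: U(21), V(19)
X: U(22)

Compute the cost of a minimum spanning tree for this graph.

104

Sort edges by weight, then run Kruskal:
P–V (6): add — endpoints in different components.
P–U (10): add — endpoints in different components.
Q–V (15): add — endpoints in different components.
P–R (16): add — endpoints in different components.
P–S (16): add — endpoints in different components.
S–U (18): skip — S and U already connected.
V–W (19): add — endpoints in different components.
U–W (21): skip — U and W already connected.
U–X (22): add — endpoints in different components.
MST edges: P–V, P–U, Q–V, P–R, P–S, V–W, U–X; total weight 6+10+15+16+16+19+22 = 104.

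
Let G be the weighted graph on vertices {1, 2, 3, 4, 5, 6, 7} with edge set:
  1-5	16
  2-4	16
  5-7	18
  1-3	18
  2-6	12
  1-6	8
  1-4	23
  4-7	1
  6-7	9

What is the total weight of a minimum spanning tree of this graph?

64

Prim, starting at 2.
Step 1: cheapest edge leaving the tree is 2-6 (12); add 6.
Step 2: cheapest edge leaving the tree is 1-6 (8); add 1.
Step 3: cheapest edge leaving the tree is 6-7 (9); add 7.
Step 4: cheapest edge leaving the tree is 4-7 (1); add 4.
Step 5: cheapest edge leaving the tree is 1-5 (16); add 5.
Step 6: cheapest edge leaving the tree is 1-3 (18); add 3.
MST edges: 2-6, 1-6, 6-7, 4-7, 1-5, 1-3; total weight 12+8+9+1+16+18 = 64.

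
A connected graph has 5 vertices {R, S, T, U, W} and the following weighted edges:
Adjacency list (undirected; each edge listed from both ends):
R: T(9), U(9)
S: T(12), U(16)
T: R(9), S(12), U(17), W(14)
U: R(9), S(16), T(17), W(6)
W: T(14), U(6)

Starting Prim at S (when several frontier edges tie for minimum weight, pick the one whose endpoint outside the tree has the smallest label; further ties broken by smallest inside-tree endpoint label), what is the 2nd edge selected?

R-T

Grow the tree from S using Prim:
Step 1: frontier [S–T 12, S–U 16] → take S–T (12); add T.
Step 2: frontier [S–U 16, R–T 9, T–W 14, T–U 17] → take R–T (9); add R.
Step 3: frontier [R–U 9, S–U 16, T–W 14, T–U 17] → take R–U (9); add U.
Step 4: frontier [T–W 14, U–W 6] → take U–W (6); add W.
The 2nd edge added is R–T.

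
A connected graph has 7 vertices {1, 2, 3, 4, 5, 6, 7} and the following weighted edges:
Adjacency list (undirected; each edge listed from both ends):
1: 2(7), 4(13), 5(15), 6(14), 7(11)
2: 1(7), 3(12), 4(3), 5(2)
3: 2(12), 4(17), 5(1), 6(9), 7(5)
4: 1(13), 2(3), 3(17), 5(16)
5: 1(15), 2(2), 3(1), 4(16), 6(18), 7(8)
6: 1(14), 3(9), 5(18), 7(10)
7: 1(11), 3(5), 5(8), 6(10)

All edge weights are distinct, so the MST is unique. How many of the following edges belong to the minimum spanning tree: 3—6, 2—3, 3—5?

2

Kruskal: consider edges lightest-first.
3—5 (1): add — endpoints in different components.
2—5 (2): add — endpoints in different components.
2—4 (3): add — endpoints in different components.
3—7 (5): add — endpoints in different components.
1—2 (7): add — endpoints in different components.
5—7 (8): skip — 5 and 7 already connected.
3—6 (9): add — endpoints in different components.
MST edge set: {3—5, 2—5, 2—4, 3—7, 1—2, 3—6}.
Of the listed edges, {3—6, 3—5} are in the MST → 2.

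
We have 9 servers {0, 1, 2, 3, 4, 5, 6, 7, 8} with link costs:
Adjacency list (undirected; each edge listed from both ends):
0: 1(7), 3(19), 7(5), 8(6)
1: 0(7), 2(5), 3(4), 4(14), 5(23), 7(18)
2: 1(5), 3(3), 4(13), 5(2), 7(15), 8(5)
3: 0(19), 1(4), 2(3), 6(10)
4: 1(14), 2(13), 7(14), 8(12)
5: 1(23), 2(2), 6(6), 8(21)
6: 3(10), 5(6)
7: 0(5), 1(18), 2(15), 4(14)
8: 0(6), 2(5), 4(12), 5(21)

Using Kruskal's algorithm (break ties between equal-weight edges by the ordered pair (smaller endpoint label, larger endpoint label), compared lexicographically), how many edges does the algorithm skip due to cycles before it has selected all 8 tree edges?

Sort edges by weight, then run Kruskal:
2—5 (2): add — endpoints in different components.
2—3 (3): add — endpoints in different components.
1—3 (4): add — endpoints in different components.
0—7 (5): add — endpoints in different components.
1—2 (5): skip — 1 and 2 already connected.
2—8 (5): add — endpoints in different components.
0—8 (6): add — endpoints in different components.
5—6 (6): add — endpoints in different components.
0—1 (7): skip — 0 and 1 already connected.
3—6 (10): skip — 3 and 6 already connected.
4—8 (12): add — endpoints in different components.
Edges rejected before the tree was complete: 3.

3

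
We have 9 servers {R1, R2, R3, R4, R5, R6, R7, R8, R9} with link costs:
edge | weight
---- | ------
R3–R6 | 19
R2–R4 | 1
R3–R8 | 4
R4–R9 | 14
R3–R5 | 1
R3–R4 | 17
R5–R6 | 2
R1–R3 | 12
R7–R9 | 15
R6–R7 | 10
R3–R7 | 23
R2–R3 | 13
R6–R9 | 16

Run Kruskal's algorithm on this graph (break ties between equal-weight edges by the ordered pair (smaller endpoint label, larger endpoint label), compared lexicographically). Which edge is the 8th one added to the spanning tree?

Kruskal's algorithm — process edges by increasing weight (ties by edge label):
R2–R4 (1): add — endpoints in different components.
R3–R5 (1): add — endpoints in different components.
R5–R6 (2): add — endpoints in different components.
R3–R8 (4): add — endpoints in different components.
R6–R7 (10): add — endpoints in different components.
R1–R3 (12): add — endpoints in different components.
R2–R3 (13): add — endpoints in different components.
R4–R9 (14): add — endpoints in different components.
The 8th edge added is R4–R9.

R4-R9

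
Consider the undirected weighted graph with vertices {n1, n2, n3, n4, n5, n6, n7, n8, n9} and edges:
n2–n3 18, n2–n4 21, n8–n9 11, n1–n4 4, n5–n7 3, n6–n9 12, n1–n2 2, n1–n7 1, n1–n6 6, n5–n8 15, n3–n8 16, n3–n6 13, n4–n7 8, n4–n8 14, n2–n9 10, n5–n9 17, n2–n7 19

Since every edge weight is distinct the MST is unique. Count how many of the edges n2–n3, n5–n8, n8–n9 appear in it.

1

Kruskal's algorithm — process edges by increasing weight (ties by edge label):
n1–n7 (1): add — endpoints in different components.
n1–n2 (2): add — endpoints in different components.
n5–n7 (3): add — endpoints in different components.
n1–n4 (4): add — endpoints in different components.
n1–n6 (6): add — endpoints in different components.
n4–n7 (8): skip — n4 and n7 already connected.
n2–n9 (10): add — endpoints in different components.
n8–n9 (11): add — endpoints in different components.
n6–n9 (12): skip — n9 and n6 already connected.
n3–n6 (13): add — endpoints in different components.
MST edge set: {n1–n7, n1–n2, n5–n7, n1–n4, n1–n6, n2–n9, n8–n9, n3–n6}.
Of the listed edges, {n8–n9} are in the MST → 1.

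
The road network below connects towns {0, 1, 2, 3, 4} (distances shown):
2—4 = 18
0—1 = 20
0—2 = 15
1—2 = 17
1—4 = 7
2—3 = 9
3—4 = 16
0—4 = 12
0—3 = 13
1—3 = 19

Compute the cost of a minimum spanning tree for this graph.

Kruskal's algorithm — process edges by increasing weight (ties by edge label):
1—4 (7): add — endpoints in different components.
2—3 (9): add — endpoints in different components.
0—4 (12): add — endpoints in different components.
0—3 (13): add — endpoints in different components.
MST edges: 1—4, 2—3, 0—4, 0—3; total weight 7+9+12+13 = 41.

41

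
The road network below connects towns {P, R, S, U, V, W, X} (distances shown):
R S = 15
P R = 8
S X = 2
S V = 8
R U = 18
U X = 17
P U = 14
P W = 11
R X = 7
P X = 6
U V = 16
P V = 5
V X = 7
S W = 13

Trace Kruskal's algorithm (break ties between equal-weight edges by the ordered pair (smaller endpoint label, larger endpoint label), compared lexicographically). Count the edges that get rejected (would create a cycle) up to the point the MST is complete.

4

Kruskal: consider edges lightest-first.
S X (2): add. Components now {S,X} {R} {V} {U} {P} {W}
P V (5): add. Components now {S,X} {R} {P,V} {U} {W}
P X (6): add. Components now {P,S,V,X} {R} {U} {W}
R X (7): add. Components now {P,R,S,V,X} {U} {W}
V X (7): skip — V and X already connected.
P R (8): skip — R and P already connected.
S V (8): skip — S and V already connected.
P W (11): add. Components now {P,R,S,V,W,X} {U}
S W (13): skip — S and W already connected.
P U (14): add. Components now {P,R,S,U,V,W,X}
Edges rejected before the tree was complete: 4.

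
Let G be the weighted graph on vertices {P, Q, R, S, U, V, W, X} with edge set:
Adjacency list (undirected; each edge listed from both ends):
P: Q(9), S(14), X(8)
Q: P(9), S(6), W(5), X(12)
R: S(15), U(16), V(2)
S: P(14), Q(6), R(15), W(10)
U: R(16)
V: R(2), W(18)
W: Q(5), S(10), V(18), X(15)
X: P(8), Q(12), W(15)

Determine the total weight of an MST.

61

Sort edges by weight, then run Kruskal:
R V (2): add — endpoints in different components.
Q W (5): add — endpoints in different components.
Q S (6): add — endpoints in different components.
P X (8): add — endpoints in different components.
P Q (9): add — endpoints in different components.
S W (10): skip — W and S already connected.
Q X (12): skip — X and Q already connected.
P S (14): skip — S and P already connected.
R S (15): add — endpoints in different components.
W X (15): skip — W and X already connected.
R U (16): add — endpoints in different components.
MST edges: R V, Q W, Q S, P X, P Q, R S, R U; total weight 2+5+6+8+9+15+16 = 61.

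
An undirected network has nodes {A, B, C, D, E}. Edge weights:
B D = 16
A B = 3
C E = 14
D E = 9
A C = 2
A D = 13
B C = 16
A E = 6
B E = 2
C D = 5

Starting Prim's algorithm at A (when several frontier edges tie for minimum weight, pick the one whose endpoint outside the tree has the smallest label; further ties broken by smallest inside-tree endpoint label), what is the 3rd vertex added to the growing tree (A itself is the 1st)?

Grow the tree from A using Prim:
Step 1: cheapest edge leaving the tree is A C (2); add C.
Step 2: cheapest edge leaving the tree is A B (3); add B.
Step 3: cheapest edge leaving the tree is B E (2); add E.
Step 4: cheapest edge leaving the tree is C D (5); add D.
Vertex order: A, C, B, E, D. The 3rd vertex is B.

B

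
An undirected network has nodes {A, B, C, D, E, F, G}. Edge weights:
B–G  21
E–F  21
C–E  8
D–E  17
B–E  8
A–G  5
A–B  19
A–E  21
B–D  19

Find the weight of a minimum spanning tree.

Grow the tree from F using Prim:
Step 1: cheapest edge leaving the tree is E–F (21); add E.
Step 2: cheapest edge leaving the tree is B–E (8); add B.
Step 3: cheapest edge leaving the tree is C–E (8); add C.
Step 4: cheapest edge leaving the tree is D–E (17); add D.
Step 5: cheapest edge leaving the tree is A–B (19); add A.
Step 6: cheapest edge leaving the tree is A–G (5); add G.
MST edges: E–F, B–E, C–E, D–E, A–B, A–G; total weight 21+8+8+17+19+5 = 78.

78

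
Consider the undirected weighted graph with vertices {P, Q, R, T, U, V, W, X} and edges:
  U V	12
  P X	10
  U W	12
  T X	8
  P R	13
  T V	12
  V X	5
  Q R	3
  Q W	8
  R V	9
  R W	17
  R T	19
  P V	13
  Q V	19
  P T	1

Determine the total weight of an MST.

46

Grow the tree from V using Prim:
Step 1: cheapest edge leaving the tree is V X (5); add X.
Step 2: cheapest edge leaving the tree is T X (8); add T.
Step 3: cheapest edge leaving the tree is P T (1); add P.
Step 4: cheapest edge leaving the tree is R V (9); add R.
Step 5: cheapest edge leaving the tree is Q R (3); add Q.
Step 6: cheapest edge leaving the tree is Q W (8); add W.
Step 7: cheapest edge leaving the tree is U V (12); add U.
MST edges: V X, T X, P T, R V, Q R, Q W, U V; total weight 5+8+1+9+3+8+12 = 46.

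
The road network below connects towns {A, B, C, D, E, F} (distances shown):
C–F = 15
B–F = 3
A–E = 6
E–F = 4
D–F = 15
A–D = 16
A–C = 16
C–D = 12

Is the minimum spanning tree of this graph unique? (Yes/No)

Kruskal's algorithm — process edges by increasing weight (ties by edge label):
B–F (3): add. Components now {A} {B,F} {C} {D} {E}
E–F (4): add. Components now {A} {B,E,F} {C} {D}
A–E (6): add. Components now {A,B,E,F} {C} {D}
C–D (12): add. Components now {A,B,E,F} {C,D}
C–F (15): add. Components now {A,B,C,D,E,F}
Non-tree edge D–F has weight 15, equal to the heaviest edge on its tree cycle — swapping gives another MST of the same weight. Not unique.

No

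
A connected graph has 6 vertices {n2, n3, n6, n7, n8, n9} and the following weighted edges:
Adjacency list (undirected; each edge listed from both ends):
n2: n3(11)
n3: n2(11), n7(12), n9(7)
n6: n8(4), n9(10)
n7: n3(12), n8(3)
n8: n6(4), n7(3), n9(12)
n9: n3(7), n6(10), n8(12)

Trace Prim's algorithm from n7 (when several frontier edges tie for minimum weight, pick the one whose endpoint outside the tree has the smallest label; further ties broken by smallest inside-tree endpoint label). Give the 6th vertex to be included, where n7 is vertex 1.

n2

Prim, starting at n7.
Step 1: frontier [n7–n8 3, n3–n7 12] → take n7–n8 (3); add n8.
Step 2: frontier [n3–n7 12, n6–n8 4, n8–n9 12] → take n6–n8 (4); add n6.
Step 3: frontier [n6–n9 10, n3–n7 12, n8–n9 12] → take n6–n9 (10); add n9.
Step 4: frontier [n3–n7 12, n3–n9 7] → take n3–n9 (7); add n3.
Step 5: frontier [n2–n3 11] → take n2–n3 (11); add n2.
Vertex order: n7, n8, n6, n9, n3, n2. The 6th vertex is n2.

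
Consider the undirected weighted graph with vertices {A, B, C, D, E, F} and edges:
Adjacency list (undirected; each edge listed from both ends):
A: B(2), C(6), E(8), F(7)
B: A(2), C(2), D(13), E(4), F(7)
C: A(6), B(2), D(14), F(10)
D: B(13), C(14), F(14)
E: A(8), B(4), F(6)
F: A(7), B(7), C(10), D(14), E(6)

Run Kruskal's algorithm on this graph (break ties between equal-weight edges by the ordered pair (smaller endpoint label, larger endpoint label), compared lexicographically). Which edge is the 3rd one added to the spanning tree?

B-E

Kruskal: consider edges lightest-first.
A B (2): add. Components now {A,B} {C} {D} {E} {F}
B C (2): add. Components now {A,B,C} {D} {E} {F}
B E (4): add. Components now {A,B,C,E} {D} {F}
A C (6): skip — A and C already connected.
E F (6): add. Components now {A,B,C,E,F} {D}
A F (7): skip — A and F already connected.
B F (7): skip — B and F already connected.
A E (8): skip — A and E already connected.
C F (10): skip — C and F already connected.
B D (13): add. Components now {A,B,C,D,E,F}
The 3rd edge added is B E.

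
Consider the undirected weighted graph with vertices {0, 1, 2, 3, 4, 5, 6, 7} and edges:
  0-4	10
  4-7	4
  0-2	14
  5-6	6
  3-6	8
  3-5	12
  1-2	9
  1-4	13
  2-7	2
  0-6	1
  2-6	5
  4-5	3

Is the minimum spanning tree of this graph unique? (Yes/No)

Kruskal's algorithm — process edges by increasing weight (ties by edge label):
0-6 (1): add — endpoints in different components.
2-7 (2): add — endpoints in different components.
4-5 (3): add — endpoints in different components.
4-7 (4): add — endpoints in different components.
2-6 (5): add — endpoints in different components.
5-6 (6): skip — 5 and 6 already connected.
3-6 (8): add — endpoints in different components.
1-2 (9): add — endpoints in different components.
Every non-tree edge has weight strictly greater than the heaviest edge on the tree path between its endpoints, so the MST is unique.

Yes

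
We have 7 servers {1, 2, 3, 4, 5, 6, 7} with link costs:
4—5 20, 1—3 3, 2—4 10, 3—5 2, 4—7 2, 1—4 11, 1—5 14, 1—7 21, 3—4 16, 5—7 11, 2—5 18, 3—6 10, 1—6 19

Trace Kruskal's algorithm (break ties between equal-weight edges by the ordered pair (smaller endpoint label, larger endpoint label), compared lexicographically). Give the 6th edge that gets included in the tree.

Kruskal: consider edges lightest-first.
3—5 (2): add. Components now {1} {2} {3,5} {4} {6} {7}
4—7 (2): add. Components now {1} {2} {3,5} {4,7} {6}
1—3 (3): add. Components now {1,3,5} {2} {4,7} {6}
2—4 (10): add. Components now {1,3,5} {2,4,7} {6}
3—6 (10): add. Components now {1,3,5,6} {2,4,7}
1—4 (11): add. Components now {1,2,3,4,5,6,7}
The 6th edge added is 1—4.

1-4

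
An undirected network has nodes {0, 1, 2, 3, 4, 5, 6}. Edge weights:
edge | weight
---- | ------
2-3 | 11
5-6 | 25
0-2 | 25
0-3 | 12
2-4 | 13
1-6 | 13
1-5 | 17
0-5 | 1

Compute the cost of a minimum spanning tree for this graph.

Grow the tree from 2 using Prim:
Step 1: frontier [2-3 11, 2-4 13, 0-2 25] → take 2-3 (11); add 3.
Step 2: frontier [2-4 13, 0-2 25, 0-3 12] → take 0-3 (12); add 0.
Step 3: frontier [0-5 1, 2-4 13] → take 0-5 (1); add 5.
Step 4: frontier [2-4 13, 1-5 17, 5-6 25] → take 2-4 (13); add 4.
Step 5: frontier [1-5 17, 5-6 25] → take 1-5 (17); add 1.
Step 6: frontier [1-6 13, 5-6 25] → take 1-6 (13); add 6.
MST edges: 2-3, 0-3, 0-5, 2-4, 1-5, 1-6; total weight 11+12+1+13+17+13 = 67.

67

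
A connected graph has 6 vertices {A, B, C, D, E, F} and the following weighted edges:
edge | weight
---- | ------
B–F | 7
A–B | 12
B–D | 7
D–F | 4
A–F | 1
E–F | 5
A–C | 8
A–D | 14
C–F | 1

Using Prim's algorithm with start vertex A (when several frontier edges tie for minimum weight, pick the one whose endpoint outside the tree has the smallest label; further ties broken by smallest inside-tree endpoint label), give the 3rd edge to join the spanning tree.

D-F

Grow the tree from A using Prim:
Step 1: frontier [A–F 1, A–C 8, A–B 12, A–D 14] → take A–F (1); add F.
Step 2: frontier [A–C 8, A–B 12, A–D 14, C–F 1, D–F 4, E–F 5, B–F 7] → take C–F (1); add C.
Step 3: frontier [A–B 12, A–D 14, D–F 4, E–F 5, B–F 7] → take D–F (4); add D.
Step 4: frontier [A–B 12, B–D 7, E–F 5, B–F 7] → take E–F (5); add E.
Step 5: frontier [A–B 12, B–D 7, B–F 7] → take B–D (7); add B.
The 3rd edge added is D–F.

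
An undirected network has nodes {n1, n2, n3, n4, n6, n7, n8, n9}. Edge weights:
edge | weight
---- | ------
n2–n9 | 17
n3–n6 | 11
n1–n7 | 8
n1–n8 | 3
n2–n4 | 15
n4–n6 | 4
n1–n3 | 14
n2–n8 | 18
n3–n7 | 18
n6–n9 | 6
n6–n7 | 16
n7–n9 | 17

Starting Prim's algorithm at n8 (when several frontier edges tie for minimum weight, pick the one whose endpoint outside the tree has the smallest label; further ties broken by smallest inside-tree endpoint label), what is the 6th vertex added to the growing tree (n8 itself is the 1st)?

n4

Grow the tree from n8 using Prim:
Step 1: cheapest edge leaving the tree is n1–n8 (3); add n1.
Step 2: cheapest edge leaving the tree is n1–n7 (8); add n7.
Step 3: cheapest edge leaving the tree is n1–n3 (14); add n3.
Step 4: cheapest edge leaving the tree is n3–n6 (11); add n6.
Step 5: cheapest edge leaving the tree is n4–n6 (4); add n4.
Step 6: cheapest edge leaving the tree is n6–n9 (6); add n9.
Step 7: cheapest edge leaving the tree is n2–n4 (15); add n2.
Vertex order: n8, n1, n7, n3, n6, n4, n9, n2. The 6th vertex is n4.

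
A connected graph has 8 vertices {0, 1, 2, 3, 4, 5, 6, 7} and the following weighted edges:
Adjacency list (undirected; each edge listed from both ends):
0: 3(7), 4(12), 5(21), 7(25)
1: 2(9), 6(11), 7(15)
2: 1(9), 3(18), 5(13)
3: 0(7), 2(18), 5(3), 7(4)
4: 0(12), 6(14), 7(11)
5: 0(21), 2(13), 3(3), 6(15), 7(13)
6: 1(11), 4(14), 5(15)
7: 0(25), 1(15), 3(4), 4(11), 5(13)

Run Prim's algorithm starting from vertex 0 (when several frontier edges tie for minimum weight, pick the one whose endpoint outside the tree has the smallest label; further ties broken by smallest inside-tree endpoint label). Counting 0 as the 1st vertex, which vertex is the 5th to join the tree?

Prim's algorithm from 0:
Step 1: cheapest edge leaving the tree is 0–3 (7); add 3.
Step 2: cheapest edge leaving the tree is 3–5 (3); add 5.
Step 3: cheapest edge leaving the tree is 3–7 (4); add 7.
Step 4: cheapest edge leaving the tree is 4–7 (11); add 4.
Step 5: cheapest edge leaving the tree is 2–5 (13); add 2.
Step 6: cheapest edge leaving the tree is 1–2 (9); add 1.
Step 7: cheapest edge leaving the tree is 1–6 (11); add 6.
Vertex order: 0, 3, 5, 7, 4, 2, 1, 6. The 5th vertex is 4.

4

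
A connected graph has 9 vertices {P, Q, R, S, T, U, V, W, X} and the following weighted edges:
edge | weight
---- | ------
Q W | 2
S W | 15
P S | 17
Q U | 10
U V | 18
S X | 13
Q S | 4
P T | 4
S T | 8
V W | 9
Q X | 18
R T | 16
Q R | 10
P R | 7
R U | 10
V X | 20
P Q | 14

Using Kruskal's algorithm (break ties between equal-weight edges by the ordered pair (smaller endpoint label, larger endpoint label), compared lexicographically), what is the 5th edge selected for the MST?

S-T

Kruskal's algorithm — process edges by increasing weight (ties by edge label):
Q W (2): add — endpoints in different components.
P T (4): add — endpoints in different components.
Q S (4): add — endpoints in different components.
P R (7): add — endpoints in different components.
S T (8): add — endpoints in different components.
V W (9): add — endpoints in different components.
Q R (10): skip — Q and R already connected.
Q U (10): add — endpoints in different components.
R U (10): skip — U and R already connected.
S X (13): add — endpoints in different components.
The 5th edge added is S T.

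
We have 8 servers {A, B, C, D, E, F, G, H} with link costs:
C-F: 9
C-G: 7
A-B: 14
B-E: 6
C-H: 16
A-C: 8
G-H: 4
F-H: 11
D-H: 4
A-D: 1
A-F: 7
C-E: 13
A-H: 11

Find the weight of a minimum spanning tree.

Sort edges by weight, then run Kruskal:
A-D (1): add — endpoints in different components.
D-H (4): add — endpoints in different components.
G-H (4): add — endpoints in different components.
B-E (6): add — endpoints in different components.
A-F (7): add — endpoints in different components.
C-G (7): add — endpoints in different components.
A-C (8): skip — A and C already connected.
C-F (9): skip — C and F already connected.
A-H (11): skip — A and H already connected.
F-H (11): skip — F and H already connected.
C-E (13): add — endpoints in different components.
MST edges: A-D, D-H, G-H, B-E, A-F, C-G, C-E; total weight 1+4+4+6+7+7+13 = 42.

42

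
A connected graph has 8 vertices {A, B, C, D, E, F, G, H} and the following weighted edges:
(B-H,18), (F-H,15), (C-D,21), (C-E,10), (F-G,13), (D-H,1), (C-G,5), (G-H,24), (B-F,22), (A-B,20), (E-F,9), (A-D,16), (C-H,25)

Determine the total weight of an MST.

74

Sort edges by weight, then run Kruskal:
D-H (1): add — endpoints in different components.
C-G (5): add — endpoints in different components.
E-F (9): add — endpoints in different components.
C-E (10): add — endpoints in different components.
F-G (13): skip — F and G already connected.
F-H (15): add — endpoints in different components.
A-D (16): add — endpoints in different components.
B-H (18): add — endpoints in different components.
MST edges: D-H, C-G, E-F, C-E, F-H, A-D, B-H; total weight 1+5+9+10+15+16+18 = 74.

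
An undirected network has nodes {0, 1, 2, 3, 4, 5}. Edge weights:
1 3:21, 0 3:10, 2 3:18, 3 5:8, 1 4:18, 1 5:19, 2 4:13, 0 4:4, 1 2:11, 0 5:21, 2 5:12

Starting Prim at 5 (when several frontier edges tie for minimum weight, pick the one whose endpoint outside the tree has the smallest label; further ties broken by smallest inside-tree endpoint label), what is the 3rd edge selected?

0-4

Grow the tree from 5 using Prim:
Step 1: cheapest edge leaving the tree is 3 5 (8); add 3.
Step 2: cheapest edge leaving the tree is 0 3 (10); add 0.
Step 3: cheapest edge leaving the tree is 0 4 (4); add 4.
Step 4: cheapest edge leaving the tree is 2 5 (12); add 2.
Step 5: cheapest edge leaving the tree is 1 2 (11); add 1.
The 3rd edge added is 0 4.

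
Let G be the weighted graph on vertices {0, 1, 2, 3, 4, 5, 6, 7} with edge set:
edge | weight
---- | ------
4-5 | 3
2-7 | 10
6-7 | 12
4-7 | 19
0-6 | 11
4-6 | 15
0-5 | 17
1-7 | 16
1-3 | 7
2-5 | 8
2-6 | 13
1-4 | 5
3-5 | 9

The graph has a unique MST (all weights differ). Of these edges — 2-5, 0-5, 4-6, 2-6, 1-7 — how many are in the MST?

1

Sort edges by weight, then run Kruskal:
4-5 (3): add — endpoints in different components.
1-4 (5): add — endpoints in different components.
1-3 (7): add — endpoints in different components.
2-5 (8): add — endpoints in different components.
3-5 (9): skip — 3 and 5 already connected.
2-7 (10): add — endpoints in different components.
0-6 (11): add — endpoints in different components.
6-7 (12): add — endpoints in different components.
MST edge set: {4-5, 1-4, 1-3, 2-5, 2-7, 0-6, 6-7}.
Of the listed edges, {2-5} are in the MST → 1.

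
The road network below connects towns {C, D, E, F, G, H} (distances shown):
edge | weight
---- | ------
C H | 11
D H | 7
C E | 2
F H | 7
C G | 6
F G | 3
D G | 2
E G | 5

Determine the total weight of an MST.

Sort edges by weight, then run Kruskal:
C E (2): add — endpoints in different components.
D G (2): add — endpoints in different components.
F G (3): add — endpoints in different components.
E G (5): add — endpoints in different components.
C G (6): skip — C and G already connected.
D H (7): add — endpoints in different components.
MST edges: C E, D G, F G, E G, D H; total weight 2+2+3+5+7 = 19.

19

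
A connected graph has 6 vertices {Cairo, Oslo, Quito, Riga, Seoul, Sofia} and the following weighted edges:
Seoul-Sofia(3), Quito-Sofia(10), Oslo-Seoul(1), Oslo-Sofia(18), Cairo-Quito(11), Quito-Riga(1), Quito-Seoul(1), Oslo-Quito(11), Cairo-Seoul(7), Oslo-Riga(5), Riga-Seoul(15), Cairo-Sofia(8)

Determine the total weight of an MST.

Prim's algorithm from Seoul:
Step 1: frontier [Oslo-Seoul 1, Quito-Seoul 1, Seoul-Sofia 3, Cairo-Seoul 7, Riga-Seoul 15] → take Oslo-Seoul (1); add Oslo.
Step 2: frontier [Oslo-Riga 5, Oslo-Quito 11, Oslo-Sofia 18, Quito-Seoul 1, Seoul-Sofia 3, Cairo-Seoul 7, Riga-Seoul 15] → take Quito-Seoul (1); add Quito.
Step 3: frontier [Oslo-Riga 5, Oslo-Sofia 18, Quito-Riga 1, Quito-Sofia 10, Cairo-Quito 11, Seoul-Sofia 3, Cairo-Seoul 7, Riga-Seoul 15] → take Quito-Riga (1); add Riga.
Step 4: frontier [Oslo-Sofia 18, Quito-Sofia 10, Cairo-Quito 11, Seoul-Sofia 3, Cairo-Seoul 7] → take Seoul-Sofia (3); add Sofia.
Step 5: frontier [Cairo-Quito 11, Cairo-Seoul 7, Cairo-Sofia 8] → take Cairo-Seoul (7); add Cairo.
MST edges: Oslo-Seoul, Quito-Seoul, Quito-Riga, Seoul-Sofia, Cairo-Seoul; total weight 1+1+1+3+7 = 13.

13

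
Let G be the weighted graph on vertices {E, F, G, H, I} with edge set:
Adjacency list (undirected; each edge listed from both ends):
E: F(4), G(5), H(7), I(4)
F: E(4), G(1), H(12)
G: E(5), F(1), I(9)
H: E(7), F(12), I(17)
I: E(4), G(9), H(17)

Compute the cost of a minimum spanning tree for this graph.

16

Kruskal's algorithm — process edges by increasing weight (ties by edge label):
F–G (1): add. Components now {E} {F,G} {H} {I}
E–F (4): add. Components now {E,F,G} {H} {I}
E–I (4): add. Components now {E,F,G,I} {H}
E–G (5): skip — E and G already connected.
E–H (7): add. Components now {E,F,G,H,I}
MST edges: F–G, E–F, E–I, E–H; total weight 1+4+4+7 = 16.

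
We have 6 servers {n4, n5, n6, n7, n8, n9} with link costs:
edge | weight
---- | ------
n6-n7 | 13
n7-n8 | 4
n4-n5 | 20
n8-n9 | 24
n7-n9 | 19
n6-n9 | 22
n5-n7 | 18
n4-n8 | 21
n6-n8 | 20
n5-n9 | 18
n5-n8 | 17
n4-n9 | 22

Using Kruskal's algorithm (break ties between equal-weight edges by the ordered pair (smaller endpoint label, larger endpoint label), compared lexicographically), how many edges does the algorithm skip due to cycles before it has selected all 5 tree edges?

Kruskal: consider edges lightest-first.
n7-n8 (4): add — endpoints in different components.
n6-n7 (13): add — endpoints in different components.
n5-n8 (17): add — endpoints in different components.
n5-n7 (18): skip — n7 and n5 already connected.
n5-n9 (18): add — endpoints in different components.
n7-n9 (19): skip — n7 and n9 already connected.
n4-n5 (20): add — endpoints in different components.
Edges rejected before the tree was complete: 2.

2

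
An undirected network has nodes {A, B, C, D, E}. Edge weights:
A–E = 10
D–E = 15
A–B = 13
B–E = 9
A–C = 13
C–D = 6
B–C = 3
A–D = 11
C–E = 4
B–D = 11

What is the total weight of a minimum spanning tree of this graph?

Kruskal: consider edges lightest-first.
B–C (3): add — endpoints in different components.
C–E (4): add — endpoints in different components.
C–D (6): add — endpoints in different components.
B–E (9): skip — B and E already connected.
A–E (10): add — endpoints in different components.
MST edges: B–C, C–E, C–D, A–E; total weight 3+4+6+10 = 23.

23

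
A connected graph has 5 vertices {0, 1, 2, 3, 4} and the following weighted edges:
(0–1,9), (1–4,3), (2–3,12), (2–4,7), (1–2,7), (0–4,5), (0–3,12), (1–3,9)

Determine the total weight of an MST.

24

Grow the tree from 4 using Prim:
Step 1: cheapest edge leaving the tree is 1–4 (3); add 1.
Step 2: cheapest edge leaving the tree is 0–4 (5); add 0.
Step 3: cheapest edge leaving the tree is 1–2 (7); add 2.
Step 4: cheapest edge leaving the tree is 1–3 (9); add 3.
MST edges: 1–4, 0–4, 1–2, 1–3; total weight 3+5+7+9 = 24.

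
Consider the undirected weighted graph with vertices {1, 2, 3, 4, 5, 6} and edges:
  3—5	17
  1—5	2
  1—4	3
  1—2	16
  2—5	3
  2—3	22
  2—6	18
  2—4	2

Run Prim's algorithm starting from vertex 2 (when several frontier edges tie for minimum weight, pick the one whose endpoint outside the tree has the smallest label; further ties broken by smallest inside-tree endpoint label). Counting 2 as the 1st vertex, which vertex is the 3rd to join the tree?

Grow the tree from 2 using Prim:
Step 1: cheapest edge leaving the tree is 2—4 (2); add 4.
Step 2: cheapest edge leaving the tree is 1—4 (3); add 1.
Step 3: cheapest edge leaving the tree is 1—5 (2); add 5.
Step 4: cheapest edge leaving the tree is 3—5 (17); add 3.
Step 5: cheapest edge leaving the tree is 2—6 (18); add 6.
Vertex order: 2, 4, 1, 5, 3, 6. The 3rd vertex is 1.

1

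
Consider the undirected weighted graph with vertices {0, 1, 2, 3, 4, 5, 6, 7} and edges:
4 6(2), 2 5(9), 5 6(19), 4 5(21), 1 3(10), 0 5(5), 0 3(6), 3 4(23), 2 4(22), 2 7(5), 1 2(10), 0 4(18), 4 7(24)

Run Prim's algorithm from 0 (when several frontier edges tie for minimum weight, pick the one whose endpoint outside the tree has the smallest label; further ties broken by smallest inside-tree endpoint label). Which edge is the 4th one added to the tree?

2-7

Grow the tree from 0 using Prim:
Step 1: frontier [0 5 5, 0 3 6, 0 4 18] → take 0 5 (5); add 5.
Step 2: frontier [0 3 6, 0 4 18, 2 5 9, 5 6 19, 4 5 21] → take 0 3 (6); add 3.
Step 3: frontier [0 4 18, 1 3 10, 3 4 23, 2 5 9, 5 6 19, 4 5 21] → take 2 5 (9); add 2.
Step 4: frontier [0 4 18, 2 7 5, 1 2 10, 2 4 22, 1 3 10, 3 4 23, 5 6 19, 4 5 21] → take 2 7 (5); add 7.
Step 5: frontier [0 4 18, 1 2 10, 2 4 22, 1 3 10, 3 4 23, 5 6 19, 4 5 21, 4 7 24] → take 1 2 (10); add 1.
Step 6: frontier [0 4 18, 2 4 22, 3 4 23, 5 6 19, 4 5 21, 4 7 24] → take 0 4 (18); add 4.
Step 7: frontier [4 6 2, 5 6 19] → take 4 6 (2); add 6.
The 4th edge added is 2 7.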